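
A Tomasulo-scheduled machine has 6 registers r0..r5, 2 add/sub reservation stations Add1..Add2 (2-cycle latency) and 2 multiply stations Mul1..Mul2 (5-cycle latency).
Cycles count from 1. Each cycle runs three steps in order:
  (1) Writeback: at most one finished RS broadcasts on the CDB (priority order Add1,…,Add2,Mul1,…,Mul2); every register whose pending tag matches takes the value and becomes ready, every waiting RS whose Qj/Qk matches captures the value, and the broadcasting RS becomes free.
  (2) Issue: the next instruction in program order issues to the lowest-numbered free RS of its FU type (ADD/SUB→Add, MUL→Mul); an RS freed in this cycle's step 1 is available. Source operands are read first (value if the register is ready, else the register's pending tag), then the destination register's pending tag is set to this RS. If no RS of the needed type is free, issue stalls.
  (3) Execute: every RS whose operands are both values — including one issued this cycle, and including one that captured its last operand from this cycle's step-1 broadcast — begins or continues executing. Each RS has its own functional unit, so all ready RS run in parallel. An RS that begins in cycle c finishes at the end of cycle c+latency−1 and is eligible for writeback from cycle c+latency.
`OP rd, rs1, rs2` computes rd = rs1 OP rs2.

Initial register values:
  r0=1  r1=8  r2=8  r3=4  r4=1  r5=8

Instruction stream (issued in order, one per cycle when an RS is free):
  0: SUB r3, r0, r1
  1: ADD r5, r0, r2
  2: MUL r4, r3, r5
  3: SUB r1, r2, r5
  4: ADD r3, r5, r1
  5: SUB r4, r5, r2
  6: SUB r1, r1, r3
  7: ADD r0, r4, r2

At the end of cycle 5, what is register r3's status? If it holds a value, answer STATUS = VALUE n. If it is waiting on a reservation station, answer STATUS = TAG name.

STATUS = TAG Add2

cycle 1: issue SUB r3<-Add1 // r0:1,r1:8,r2:8,r3:Add1,r4:1,r5:8
cycle 2: issue ADD r5<-Add2 // r0:1,r1:8,r2:8,r3:Add1,r4:1,r5:Add2
cycle 3: CDB Add1=-7; issue MUL r4<-Mul1 // r0:1,r1:8,r2:8,r3:-7,r4:Mul1,r5:Add2
cycle 4: CDB Add2=9; issue SUB r1<-Add1 // r0:1,r1:Add1,r2:8,r3:-7,r4:Mul1,r5:9
cycle 5: issue ADD r3<-Add2 // r0:1,r1:Add1,r2:8,r3:Add2,r4:Mul1,r5:9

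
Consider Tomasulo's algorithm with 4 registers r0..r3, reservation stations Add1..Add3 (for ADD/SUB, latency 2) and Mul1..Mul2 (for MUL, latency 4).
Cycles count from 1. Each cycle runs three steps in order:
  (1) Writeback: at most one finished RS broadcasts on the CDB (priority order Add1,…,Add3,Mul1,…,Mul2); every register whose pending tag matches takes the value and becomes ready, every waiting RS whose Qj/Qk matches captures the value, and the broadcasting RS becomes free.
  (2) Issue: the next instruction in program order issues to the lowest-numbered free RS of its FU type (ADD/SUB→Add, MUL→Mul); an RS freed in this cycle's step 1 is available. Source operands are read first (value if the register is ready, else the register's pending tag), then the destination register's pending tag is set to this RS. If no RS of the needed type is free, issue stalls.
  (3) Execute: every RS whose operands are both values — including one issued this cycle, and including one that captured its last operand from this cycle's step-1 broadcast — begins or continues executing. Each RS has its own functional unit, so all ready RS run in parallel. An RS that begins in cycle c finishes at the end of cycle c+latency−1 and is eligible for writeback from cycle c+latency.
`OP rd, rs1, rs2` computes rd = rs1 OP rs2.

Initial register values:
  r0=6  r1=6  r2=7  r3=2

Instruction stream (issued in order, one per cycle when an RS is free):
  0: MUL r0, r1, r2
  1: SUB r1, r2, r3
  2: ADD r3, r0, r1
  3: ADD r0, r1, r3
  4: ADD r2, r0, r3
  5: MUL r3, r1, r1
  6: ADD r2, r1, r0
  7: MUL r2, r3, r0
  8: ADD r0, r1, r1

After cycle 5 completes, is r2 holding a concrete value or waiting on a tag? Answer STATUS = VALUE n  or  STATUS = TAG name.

STATUS = TAG Add3

  c1: issue MUL r0<-Mul1  regs: r0:Mul1,r1:6,r2:7,r3:2
  c2: issue SUB r1<-Add1  regs: r0:Mul1,r1:Add1,r2:7,r3:2
  c3: issue ADD r3<-Add2  regs: r0:Mul1,r1:Add1,r2:7,r3:Add2
  c4: CDB Add1=5; issue ADD r0<-Add1  regs: r0:Add1,r1:5,r2:7,r3:Add2
  c5: CDB Mul1=42; issue ADD r2<-Add3  regs: r0:Add1,r1:5,r2:Add3,r3:Add2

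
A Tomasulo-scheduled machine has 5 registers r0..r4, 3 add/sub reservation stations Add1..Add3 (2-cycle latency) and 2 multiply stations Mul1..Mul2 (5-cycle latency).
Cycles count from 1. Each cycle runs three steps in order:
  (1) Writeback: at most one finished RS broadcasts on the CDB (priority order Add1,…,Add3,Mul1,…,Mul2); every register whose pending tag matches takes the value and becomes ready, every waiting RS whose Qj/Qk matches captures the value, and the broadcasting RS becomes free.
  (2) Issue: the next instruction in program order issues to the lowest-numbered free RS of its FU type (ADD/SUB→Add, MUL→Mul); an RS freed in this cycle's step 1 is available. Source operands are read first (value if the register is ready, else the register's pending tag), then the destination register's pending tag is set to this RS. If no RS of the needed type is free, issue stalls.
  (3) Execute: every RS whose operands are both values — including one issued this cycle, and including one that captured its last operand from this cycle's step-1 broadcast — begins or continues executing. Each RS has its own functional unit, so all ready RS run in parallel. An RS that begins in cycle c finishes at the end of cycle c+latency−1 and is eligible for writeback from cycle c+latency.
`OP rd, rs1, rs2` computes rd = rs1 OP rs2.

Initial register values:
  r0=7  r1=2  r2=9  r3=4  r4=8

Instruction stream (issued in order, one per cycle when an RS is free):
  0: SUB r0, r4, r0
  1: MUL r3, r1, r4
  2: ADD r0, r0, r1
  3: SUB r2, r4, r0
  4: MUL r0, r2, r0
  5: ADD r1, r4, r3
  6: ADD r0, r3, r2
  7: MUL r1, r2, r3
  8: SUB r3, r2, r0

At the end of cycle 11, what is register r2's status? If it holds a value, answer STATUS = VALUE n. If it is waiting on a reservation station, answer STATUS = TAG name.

STATUS = VALUE 5

cycle 1: issue SUB r0<-Add1 // r0:Add1,r1:2,r2:9,r3:4,r4:8
cycle 2: issue MUL r3<-Mul1 // r0:Add1,r1:2,r2:9,r3:Mul1,r4:8
cycle 3: CDB Add1=1; issue ADD r0<-Add1 // r0:Add1,r1:2,r2:9,r3:Mul1,r4:8
cycle 4: issue SUB r2<-Add2 // r0:Add1,r1:2,r2:Add2,r3:Mul1,r4:8
cycle 5: CDB Add1=3; issue MUL r0<-Mul2 // r0:Mul2,r1:2,r2:Add2,r3:Mul1,r4:8
cycle 6: issue ADD r1<-Add1 // r0:Mul2,r1:Add1,r2:Add2,r3:Mul1,r4:8
cycle 7: CDB Add2=5; issue ADD r0<-Add2 // r0:Add2,r1:Add1,r2:5,r3:Mul1,r4:8
cycle 8: CDB Mul1=16; issue MUL r1<-Mul1 // r0:Add2,r1:Mul1,r2:5,r3:16,r4:8
cycle 9: issue SUB r3<-Add3 // r0:Add2,r1:Mul1,r2:5,r3:Add3,r4:8
cycle 10: CDB Add1=24 // r0:Add2,r1:Mul1,r2:5,r3:Add3,r4:8
cycle 11: CDB Add2=21 // r0:21,r1:Mul1,r2:5,r3:Add3,r4:8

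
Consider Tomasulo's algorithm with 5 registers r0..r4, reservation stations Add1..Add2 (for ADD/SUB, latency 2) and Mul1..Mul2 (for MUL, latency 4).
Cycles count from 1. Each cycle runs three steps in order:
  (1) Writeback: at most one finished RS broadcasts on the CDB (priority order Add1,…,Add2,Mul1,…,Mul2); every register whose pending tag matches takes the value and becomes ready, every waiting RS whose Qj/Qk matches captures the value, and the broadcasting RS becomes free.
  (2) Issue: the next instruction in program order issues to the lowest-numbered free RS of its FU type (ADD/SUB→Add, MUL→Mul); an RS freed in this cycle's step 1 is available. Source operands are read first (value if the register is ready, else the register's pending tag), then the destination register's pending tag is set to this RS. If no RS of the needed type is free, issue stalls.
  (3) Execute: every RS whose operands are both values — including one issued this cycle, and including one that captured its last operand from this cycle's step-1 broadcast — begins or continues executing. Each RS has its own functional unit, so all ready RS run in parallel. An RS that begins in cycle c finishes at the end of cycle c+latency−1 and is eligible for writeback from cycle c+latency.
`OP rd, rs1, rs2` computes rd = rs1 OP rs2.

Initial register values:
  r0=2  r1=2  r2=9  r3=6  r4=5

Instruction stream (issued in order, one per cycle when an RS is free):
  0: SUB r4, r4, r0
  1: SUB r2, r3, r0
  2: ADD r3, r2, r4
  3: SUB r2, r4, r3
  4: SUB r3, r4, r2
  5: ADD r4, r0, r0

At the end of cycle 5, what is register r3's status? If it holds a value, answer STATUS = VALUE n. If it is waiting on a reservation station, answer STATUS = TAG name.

  c1: issue SUB r4<-Add1  regs: r0:2,r1:2,r2:9,r3:6,r4:Add1
  c2: issue SUB r2<-Add2  regs: r0:2,r1:2,r2:Add2,r3:6,r4:Add1
  c3: CDB Add1=3; issue ADD r3<-Add1  regs: r0:2,r1:2,r2:Add2,r3:Add1,r4:3
  c4: CDB Add2=4; issue SUB r2<-Add2  regs: r0:2,r1:2,r2:Add2,r3:Add1,r4:3
  c5: stall  regs: r0:2,r1:2,r2:Add2,r3:Add1,r4:3

STATUS = TAG Add1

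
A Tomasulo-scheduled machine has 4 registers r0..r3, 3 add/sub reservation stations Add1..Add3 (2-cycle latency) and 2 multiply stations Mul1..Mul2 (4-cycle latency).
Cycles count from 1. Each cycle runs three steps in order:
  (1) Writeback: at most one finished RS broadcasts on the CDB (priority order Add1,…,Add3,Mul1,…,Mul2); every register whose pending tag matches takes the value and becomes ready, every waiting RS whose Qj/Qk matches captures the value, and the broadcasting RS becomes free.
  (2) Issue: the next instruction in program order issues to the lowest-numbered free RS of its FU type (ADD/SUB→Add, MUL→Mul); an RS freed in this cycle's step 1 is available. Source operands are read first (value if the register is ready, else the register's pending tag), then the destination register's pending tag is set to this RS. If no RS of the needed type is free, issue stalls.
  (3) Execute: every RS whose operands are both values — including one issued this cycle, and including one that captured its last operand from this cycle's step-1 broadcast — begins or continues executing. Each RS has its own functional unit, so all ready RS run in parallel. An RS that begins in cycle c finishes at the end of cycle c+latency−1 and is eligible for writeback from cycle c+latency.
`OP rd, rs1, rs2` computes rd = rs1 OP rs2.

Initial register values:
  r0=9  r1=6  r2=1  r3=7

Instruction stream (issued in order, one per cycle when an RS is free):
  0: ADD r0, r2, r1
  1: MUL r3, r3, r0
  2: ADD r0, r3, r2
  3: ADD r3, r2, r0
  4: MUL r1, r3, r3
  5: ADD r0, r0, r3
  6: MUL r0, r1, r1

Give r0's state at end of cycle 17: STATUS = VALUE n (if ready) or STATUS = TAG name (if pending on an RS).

  c1: issue ADD r0<-Add1  regs: r0:Add1,r1:6,r2:1,r3:7
  c2: issue MUL r3<-Mul1  regs: r0:Add1,r1:6,r2:1,r3:Mul1
  c3: CDB Add1=7; issue ADD r0<-Add1  regs: r0:Add1,r1:6,r2:1,r3:Mul1
  c4: issue ADD r3<-Add2  regs: r0:Add1,r1:6,r2:1,r3:Add2
  c5: issue MUL r1<-Mul2  regs: r0:Add1,r1:Mul2,r2:1,r3:Add2
  c6: issue ADD r0<-Add3  regs: r0:Add3,r1:Mul2,r2:1,r3:Add2
  c7: CDB Mul1=49; issue MUL r0<-Mul1  regs: r0:Mul1,r1:Mul2,r2:1,r3:Add2
  c8: -  regs: r0:Mul1,r1:Mul2,r2:1,r3:Add2
  c9: CDB Add1=50  regs: r0:Mul1,r1:Mul2,r2:1,r3:Add2
  c10: -  regs: r0:Mul1,r1:Mul2,r2:1,r3:Add2
  c11: CDB Add2=51  regs: r0:Mul1,r1:Mul2,r2:1,r3:51
  c12: -  regs: r0:Mul1,r1:Mul2,r2:1,r3:51
  c13: CDB Add3=101  regs: r0:Mul1,r1:Mul2,r2:1,r3:51
  c14: -  regs: r0:Mul1,r1:Mul2,r2:1,r3:51
  c15: CDB Mul2=2601  regs: r0:Mul1,r1:2601,r2:1,r3:51
  c16: -  regs: r0:Mul1,r1:2601,r2:1,r3:51
  c17: -  regs: r0:Mul1,r1:2601,r2:1,r3:51

STATUS = TAG Mul1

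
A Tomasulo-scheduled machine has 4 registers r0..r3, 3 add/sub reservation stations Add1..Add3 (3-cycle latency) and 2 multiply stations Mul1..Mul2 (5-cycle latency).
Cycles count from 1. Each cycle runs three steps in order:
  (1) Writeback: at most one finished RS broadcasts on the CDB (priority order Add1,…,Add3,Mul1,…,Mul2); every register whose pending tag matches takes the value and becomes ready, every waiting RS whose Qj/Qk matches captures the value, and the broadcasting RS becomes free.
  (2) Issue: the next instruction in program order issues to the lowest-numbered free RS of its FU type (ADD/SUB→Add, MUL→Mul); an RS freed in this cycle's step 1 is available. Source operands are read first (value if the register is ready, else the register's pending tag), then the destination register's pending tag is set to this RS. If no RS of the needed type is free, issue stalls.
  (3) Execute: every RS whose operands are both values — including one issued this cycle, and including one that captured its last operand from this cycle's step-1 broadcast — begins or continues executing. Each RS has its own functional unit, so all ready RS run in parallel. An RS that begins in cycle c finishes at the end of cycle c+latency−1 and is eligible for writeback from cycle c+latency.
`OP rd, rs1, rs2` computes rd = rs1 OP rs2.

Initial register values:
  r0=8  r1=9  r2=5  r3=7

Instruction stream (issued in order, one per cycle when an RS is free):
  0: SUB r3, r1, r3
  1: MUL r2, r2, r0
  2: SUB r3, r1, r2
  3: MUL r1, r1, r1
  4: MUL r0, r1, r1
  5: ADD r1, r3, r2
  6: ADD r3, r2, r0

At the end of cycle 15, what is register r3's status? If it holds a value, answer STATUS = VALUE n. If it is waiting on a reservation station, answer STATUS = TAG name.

c1: issue SUB r3<-Add1 | r0:8,r1:9,r2:5,r3:Add1
c2: issue MUL r2<-Mul1 | r0:8,r1:9,r2:Mul1,r3:Add1
c3: issue SUB r3<-Add2 | r0:8,r1:9,r2:Mul1,r3:Add2
c4: CDB Add1=2; issue MUL r1<-Mul2 | r0:8,r1:Mul2,r2:Mul1,r3:Add2
c5: stall | r0:8,r1:Mul2,r2:Mul1,r3:Add2
c6: stall | r0:8,r1:Mul2,r2:Mul1,r3:Add2
c7: CDB Mul1=40; issue MUL r0<-Mul1 | r0:Mul1,r1:Mul2,r2:40,r3:Add2
c8: issue ADD r1<-Add1 | r0:Mul1,r1:Add1,r2:40,r3:Add2
c9: CDB Mul2=81; issue ADD r3<-Add3 | r0:Mul1,r1:Add1,r2:40,r3:Add3
c10: CDB Add2=-31 | r0:Mul1,r1:Add1,r2:40,r3:Add3
c11: - | r0:Mul1,r1:Add1,r2:40,r3:Add3
c12: - | r0:Mul1,r1:Add1,r2:40,r3:Add3
c13: CDB Add1=9 | r0:Mul1,r1:9,r2:40,r3:Add3
c14: CDB Mul1=6561 | r0:6561,r1:9,r2:40,r3:Add3
c15: - | r0:6561,r1:9,r2:40,r3:Add3

STATUS = TAG Add3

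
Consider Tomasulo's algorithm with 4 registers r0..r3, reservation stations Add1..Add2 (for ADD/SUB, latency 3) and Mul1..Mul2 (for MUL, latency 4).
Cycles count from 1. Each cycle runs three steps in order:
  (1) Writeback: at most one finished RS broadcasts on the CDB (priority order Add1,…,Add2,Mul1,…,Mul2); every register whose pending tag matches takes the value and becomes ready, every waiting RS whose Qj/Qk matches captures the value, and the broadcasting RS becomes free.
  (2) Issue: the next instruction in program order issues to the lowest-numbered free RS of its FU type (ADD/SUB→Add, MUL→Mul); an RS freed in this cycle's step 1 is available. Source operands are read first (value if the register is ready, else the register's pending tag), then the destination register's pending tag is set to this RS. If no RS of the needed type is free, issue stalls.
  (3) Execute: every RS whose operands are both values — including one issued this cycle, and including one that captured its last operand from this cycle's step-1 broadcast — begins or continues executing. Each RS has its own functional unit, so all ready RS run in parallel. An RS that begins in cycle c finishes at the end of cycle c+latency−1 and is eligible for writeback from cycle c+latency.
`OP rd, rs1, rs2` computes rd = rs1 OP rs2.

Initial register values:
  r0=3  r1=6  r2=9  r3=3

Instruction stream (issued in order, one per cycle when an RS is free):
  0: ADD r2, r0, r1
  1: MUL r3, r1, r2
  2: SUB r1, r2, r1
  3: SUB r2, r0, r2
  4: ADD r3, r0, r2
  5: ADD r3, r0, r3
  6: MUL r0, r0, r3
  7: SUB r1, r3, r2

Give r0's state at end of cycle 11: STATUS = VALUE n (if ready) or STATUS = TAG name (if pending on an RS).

STATUS = TAG Mul1

  c1: issue ADD r2<-Add1  regs: r0:3,r1:6,r2:Add1,r3:3
  c2: issue MUL r3<-Mul1  regs: r0:3,r1:6,r2:Add1,r3:Mul1
  c3: issue SUB r1<-Add2  regs: r0:3,r1:Add2,r2:Add1,r3:Mul1
  c4: CDB Add1=9; issue SUB r2<-Add1  regs: r0:3,r1:Add2,r2:Add1,r3:Mul1
  c5: stall  regs: r0:3,r1:Add2,r2:Add1,r3:Mul1
  c6: stall  regs: r0:3,r1:Add2,r2:Add1,r3:Mul1
  c7: CDB Add1=-6; issue ADD r3<-Add1  regs: r0:3,r1:Add2,r2:-6,r3:Add1
  c8: CDB Add2=3; issue ADD r3<-Add2  regs: r0:3,r1:3,r2:-6,r3:Add2
  c9: CDB Mul1=54; issue MUL r0<-Mul1  regs: r0:Mul1,r1:3,r2:-6,r3:Add2
  c10: CDB Add1=-3; issue SUB r1<-Add1  regs: r0:Mul1,r1:Add1,r2:-6,r3:Add2
  c11: -  regs: r0:Mul1,r1:Add1,r2:-6,r3:Add2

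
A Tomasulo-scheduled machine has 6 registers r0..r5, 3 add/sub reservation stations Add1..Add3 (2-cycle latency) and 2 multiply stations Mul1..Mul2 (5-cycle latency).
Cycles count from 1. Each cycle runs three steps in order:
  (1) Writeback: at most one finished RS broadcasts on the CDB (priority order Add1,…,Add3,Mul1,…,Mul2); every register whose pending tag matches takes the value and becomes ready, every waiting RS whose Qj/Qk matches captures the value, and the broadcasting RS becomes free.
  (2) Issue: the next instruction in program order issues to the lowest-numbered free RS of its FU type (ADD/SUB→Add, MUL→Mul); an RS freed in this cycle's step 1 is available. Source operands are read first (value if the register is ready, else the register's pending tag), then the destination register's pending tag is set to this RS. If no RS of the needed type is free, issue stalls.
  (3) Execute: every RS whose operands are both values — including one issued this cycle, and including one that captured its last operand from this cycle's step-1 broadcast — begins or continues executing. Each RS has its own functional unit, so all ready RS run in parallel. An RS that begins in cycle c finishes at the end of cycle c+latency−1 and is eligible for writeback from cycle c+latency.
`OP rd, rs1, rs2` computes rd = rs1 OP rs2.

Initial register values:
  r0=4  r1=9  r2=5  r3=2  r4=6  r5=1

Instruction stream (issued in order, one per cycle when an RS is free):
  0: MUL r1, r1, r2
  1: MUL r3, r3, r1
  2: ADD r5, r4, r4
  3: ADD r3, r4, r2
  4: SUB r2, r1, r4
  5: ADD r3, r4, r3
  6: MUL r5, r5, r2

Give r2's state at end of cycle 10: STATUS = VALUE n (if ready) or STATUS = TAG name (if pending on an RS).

STATUS = VALUE 39

  c1: issue MUL r1<-Mul1  regs: r0:4,r1:Mul1,r2:5,r3:2,r4:6,r5:1
  c2: issue MUL r3<-Mul2  regs: r0:4,r1:Mul1,r2:5,r3:Mul2,r4:6,r5:1
  c3: issue ADD r5<-Add1  regs: r0:4,r1:Mul1,r2:5,r3:Mul2,r4:6,r5:Add1
  c4: issue ADD r3<-Add2  regs: r0:4,r1:Mul1,r2:5,r3:Add2,r4:6,r5:Add1
  c5: CDB Add1=12; issue SUB r2<-Add1  regs: r0:4,r1:Mul1,r2:Add1,r3:Add2,r4:6,r5:12
  c6: CDB Add2=11; issue ADD r3<-Add2  regs: r0:4,r1:Mul1,r2:Add1,r3:Add2,r4:6,r5:12
  c7: CDB Mul1=45; issue MUL r5<-Mul1  regs: r0:4,r1:45,r2:Add1,r3:Add2,r4:6,r5:Mul1
  c8: CDB Add2=17  regs: r0:4,r1:45,r2:Add1,r3:17,r4:6,r5:Mul1
  c9: CDB Add1=39  regs: r0:4,r1:45,r2:39,r3:17,r4:6,r5:Mul1
  c10: -  regs: r0:4,r1:45,r2:39,r3:17,r4:6,r5:Mul1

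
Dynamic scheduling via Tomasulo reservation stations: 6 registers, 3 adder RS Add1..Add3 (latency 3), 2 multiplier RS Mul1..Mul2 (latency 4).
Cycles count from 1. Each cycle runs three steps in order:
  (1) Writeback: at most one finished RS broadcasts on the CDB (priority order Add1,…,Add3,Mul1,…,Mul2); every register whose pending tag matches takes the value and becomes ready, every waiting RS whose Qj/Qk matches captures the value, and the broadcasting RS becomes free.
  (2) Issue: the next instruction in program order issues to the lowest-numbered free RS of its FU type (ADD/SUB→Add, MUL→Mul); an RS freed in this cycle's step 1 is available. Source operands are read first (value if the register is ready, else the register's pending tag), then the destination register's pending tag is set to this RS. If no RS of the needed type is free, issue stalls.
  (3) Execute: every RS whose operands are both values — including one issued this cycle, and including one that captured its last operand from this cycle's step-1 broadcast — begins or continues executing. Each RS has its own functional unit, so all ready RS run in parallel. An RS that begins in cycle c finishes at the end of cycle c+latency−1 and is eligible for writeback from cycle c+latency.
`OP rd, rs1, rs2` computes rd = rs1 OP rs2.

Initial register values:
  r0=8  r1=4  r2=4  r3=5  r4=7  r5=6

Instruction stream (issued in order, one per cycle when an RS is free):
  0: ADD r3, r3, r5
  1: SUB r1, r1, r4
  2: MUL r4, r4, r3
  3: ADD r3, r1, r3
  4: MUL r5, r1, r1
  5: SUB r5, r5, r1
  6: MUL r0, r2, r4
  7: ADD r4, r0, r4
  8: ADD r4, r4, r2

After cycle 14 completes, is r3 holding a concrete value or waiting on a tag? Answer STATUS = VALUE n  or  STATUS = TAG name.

  c1: issue ADD r3<-Add1  regs: r0:8,r1:4,r2:4,r3:Add1,r4:7,r5:6
  c2: issue SUB r1<-Add2  regs: r0:8,r1:Add2,r2:4,r3:Add1,r4:7,r5:6
  c3: issue MUL r4<-Mul1  regs: r0:8,r1:Add2,r2:4,r3:Add1,r4:Mul1,r5:6
  c4: CDB Add1=11; issue ADD r3<-Add1  regs: r0:8,r1:Add2,r2:4,r3:Add1,r4:Mul1,r5:6
  c5: CDB Add2=-3; issue MUL r5<-Mul2  regs: r0:8,r1:-3,r2:4,r3:Add1,r4:Mul1,r5:Mul2
  c6: issue SUB r5<-Add2  regs: r0:8,r1:-3,r2:4,r3:Add1,r4:Mul1,r5:Add2
  c7: stall  regs: r0:8,r1:-3,r2:4,r3:Add1,r4:Mul1,r5:Add2
  c8: CDB Add1=8; stall  regs: r0:8,r1:-3,r2:4,r3:8,r4:Mul1,r5:Add2
  c9: CDB Mul1=77; issue MUL r0<-Mul1  regs: r0:Mul1,r1:-3,r2:4,r3:8,r4:77,r5:Add2
  c10: CDB Mul2=9; issue ADD r4<-Add1  regs: r0:Mul1,r1:-3,r2:4,r3:8,r4:Add1,r5:Add2
  c11: issue ADD r4<-Add3  regs: r0:Mul1,r1:-3,r2:4,r3:8,r4:Add3,r5:Add2
  c12: -  regs: r0:Mul1,r1:-3,r2:4,r3:8,r4:Add3,r5:Add2
  c13: CDB Add2=12  regs: r0:Mul1,r1:-3,r2:4,r3:8,r4:Add3,r5:12
  c14: CDB Mul1=308  regs: r0:308,r1:-3,r2:4,r3:8,r4:Add3,r5:12

STATUS = VALUE 8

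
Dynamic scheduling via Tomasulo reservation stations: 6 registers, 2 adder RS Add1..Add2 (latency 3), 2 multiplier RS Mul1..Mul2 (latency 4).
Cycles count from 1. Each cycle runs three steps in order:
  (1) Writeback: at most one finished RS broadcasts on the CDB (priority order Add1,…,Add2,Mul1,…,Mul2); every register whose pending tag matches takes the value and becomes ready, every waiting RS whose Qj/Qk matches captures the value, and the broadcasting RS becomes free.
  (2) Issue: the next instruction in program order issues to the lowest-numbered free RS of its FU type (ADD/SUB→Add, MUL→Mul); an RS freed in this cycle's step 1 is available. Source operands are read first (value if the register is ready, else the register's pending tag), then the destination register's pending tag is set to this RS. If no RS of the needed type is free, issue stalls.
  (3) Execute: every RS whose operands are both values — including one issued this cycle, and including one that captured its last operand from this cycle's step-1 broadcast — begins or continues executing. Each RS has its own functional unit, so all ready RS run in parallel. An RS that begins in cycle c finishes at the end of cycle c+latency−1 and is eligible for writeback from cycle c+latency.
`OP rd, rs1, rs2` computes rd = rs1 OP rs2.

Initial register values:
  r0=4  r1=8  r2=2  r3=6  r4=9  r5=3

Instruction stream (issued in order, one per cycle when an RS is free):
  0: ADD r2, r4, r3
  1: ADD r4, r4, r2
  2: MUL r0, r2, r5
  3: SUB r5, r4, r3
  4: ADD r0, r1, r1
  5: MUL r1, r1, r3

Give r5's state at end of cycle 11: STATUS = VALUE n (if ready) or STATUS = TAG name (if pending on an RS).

cycle 1: issue ADD r2<-Add1 // r0:4,r1:8,r2:Add1,r3:6,r4:9,r5:3
cycle 2: issue ADD r4<-Add2 // r0:4,r1:8,r2:Add1,r3:6,r4:Add2,r5:3
cycle 3: issue MUL r0<-Mul1 // r0:Mul1,r1:8,r2:Add1,r3:6,r4:Add2,r5:3
cycle 4: CDB Add1=15; issue SUB r5<-Add1 // r0:Mul1,r1:8,r2:15,r3:6,r4:Add2,r5:Add1
cycle 5: stall // r0:Mul1,r1:8,r2:15,r3:6,r4:Add2,r5:Add1
cycle 6: stall // r0:Mul1,r1:8,r2:15,r3:6,r4:Add2,r5:Add1
cycle 7: CDB Add2=24; issue ADD r0<-Add2 // r0:Add2,r1:8,r2:15,r3:6,r4:24,r5:Add1
cycle 8: CDB Mul1=45; issue MUL r1<-Mul1 // r0:Add2,r1:Mul1,r2:15,r3:6,r4:24,r5:Add1
cycle 9: - // r0:Add2,r1:Mul1,r2:15,r3:6,r4:24,r5:Add1
cycle 10: CDB Add1=18 // r0:Add2,r1:Mul1,r2:15,r3:6,r4:24,r5:18
cycle 11: CDB Add2=16 // r0:16,r1:Mul1,r2:15,r3:6,r4:24,r5:18

STATUS = VALUE 18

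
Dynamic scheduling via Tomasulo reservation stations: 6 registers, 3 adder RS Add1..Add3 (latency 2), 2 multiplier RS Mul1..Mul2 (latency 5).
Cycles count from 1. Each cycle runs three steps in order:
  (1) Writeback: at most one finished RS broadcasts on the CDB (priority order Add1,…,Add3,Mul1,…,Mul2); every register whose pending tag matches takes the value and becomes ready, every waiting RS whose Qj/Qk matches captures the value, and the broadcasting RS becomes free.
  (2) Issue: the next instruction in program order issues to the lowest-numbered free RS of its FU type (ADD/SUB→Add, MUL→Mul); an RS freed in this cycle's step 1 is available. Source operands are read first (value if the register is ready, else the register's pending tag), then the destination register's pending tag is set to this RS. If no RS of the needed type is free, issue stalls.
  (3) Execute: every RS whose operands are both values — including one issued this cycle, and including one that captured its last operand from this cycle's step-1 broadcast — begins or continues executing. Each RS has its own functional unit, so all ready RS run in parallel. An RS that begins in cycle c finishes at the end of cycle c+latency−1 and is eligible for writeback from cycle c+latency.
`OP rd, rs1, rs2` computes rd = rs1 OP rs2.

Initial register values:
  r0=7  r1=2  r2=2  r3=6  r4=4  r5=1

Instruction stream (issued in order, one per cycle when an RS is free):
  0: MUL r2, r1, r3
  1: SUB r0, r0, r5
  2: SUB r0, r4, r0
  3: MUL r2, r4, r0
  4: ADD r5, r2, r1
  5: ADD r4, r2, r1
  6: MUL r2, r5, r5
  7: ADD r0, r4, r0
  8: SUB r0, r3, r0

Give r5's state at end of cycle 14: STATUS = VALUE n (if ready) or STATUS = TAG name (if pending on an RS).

STATUS = VALUE -6

cycle 1: issue MUL r2<-Mul1 // r0:7,r1:2,r2:Mul1,r3:6,r4:4,r5:1
cycle 2: issue SUB r0<-Add1 // r0:Add1,r1:2,r2:Mul1,r3:6,r4:4,r5:1
cycle 3: issue SUB r0<-Add2 // r0:Add2,r1:2,r2:Mul1,r3:6,r4:4,r5:1
cycle 4: CDB Add1=6; issue MUL r2<-Mul2 // r0:Add2,r1:2,r2:Mul2,r3:6,r4:4,r5:1
cycle 5: issue ADD r5<-Add1 // r0:Add2,r1:2,r2:Mul2,r3:6,r4:4,r5:Add1
cycle 6: CDB Add2=-2; issue ADD r4<-Add2 // r0:-2,r1:2,r2:Mul2,r3:6,r4:Add2,r5:Add1
cycle 7: CDB Mul1=12; issue MUL r2<-Mul1 // r0:-2,r1:2,r2:Mul1,r3:6,r4:Add2,r5:Add1
cycle 8: issue ADD r0<-Add3 // r0:Add3,r1:2,r2:Mul1,r3:6,r4:Add2,r5:Add1
cycle 9: stall // r0:Add3,r1:2,r2:Mul1,r3:6,r4:Add2,r5:Add1
cycle 10: stall // r0:Add3,r1:2,r2:Mul1,r3:6,r4:Add2,r5:Add1
cycle 11: CDB Mul2=-8; stall // r0:Add3,r1:2,r2:Mul1,r3:6,r4:Add2,r5:Add1
cycle 12: stall // r0:Add3,r1:2,r2:Mul1,r3:6,r4:Add2,r5:Add1
cycle 13: CDB Add1=-6; issue SUB r0<-Add1 // r0:Add1,r1:2,r2:Mul1,r3:6,r4:Add2,r5:-6
cycle 14: CDB Add2=-6 // r0:Add1,r1:2,r2:Mul1,r3:6,r4:-6,r5:-6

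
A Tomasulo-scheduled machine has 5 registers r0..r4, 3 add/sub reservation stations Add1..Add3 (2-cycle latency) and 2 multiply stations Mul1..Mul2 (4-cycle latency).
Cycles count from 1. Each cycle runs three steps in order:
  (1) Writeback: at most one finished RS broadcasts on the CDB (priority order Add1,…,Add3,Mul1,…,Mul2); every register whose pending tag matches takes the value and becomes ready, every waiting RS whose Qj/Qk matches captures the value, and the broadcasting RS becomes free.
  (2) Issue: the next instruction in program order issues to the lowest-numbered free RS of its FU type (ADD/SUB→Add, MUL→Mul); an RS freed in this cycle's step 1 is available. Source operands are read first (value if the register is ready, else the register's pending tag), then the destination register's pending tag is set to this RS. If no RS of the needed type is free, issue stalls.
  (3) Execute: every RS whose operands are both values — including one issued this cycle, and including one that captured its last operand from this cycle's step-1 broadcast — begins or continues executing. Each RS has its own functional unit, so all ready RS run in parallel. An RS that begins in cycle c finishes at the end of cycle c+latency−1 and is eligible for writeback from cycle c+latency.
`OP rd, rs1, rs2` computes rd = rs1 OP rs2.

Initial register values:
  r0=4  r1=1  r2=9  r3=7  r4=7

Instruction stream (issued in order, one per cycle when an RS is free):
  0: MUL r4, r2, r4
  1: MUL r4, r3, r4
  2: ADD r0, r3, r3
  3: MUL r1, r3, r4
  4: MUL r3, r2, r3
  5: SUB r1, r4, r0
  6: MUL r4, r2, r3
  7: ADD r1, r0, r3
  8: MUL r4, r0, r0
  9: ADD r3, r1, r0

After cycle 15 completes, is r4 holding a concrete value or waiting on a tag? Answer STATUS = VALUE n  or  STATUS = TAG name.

STATUS = TAG Mul1

  c1: issue MUL r4<-Mul1  regs: r0:4,r1:1,r2:9,r3:7,r4:Mul1
  c2: issue MUL r4<-Mul2  regs: r0:4,r1:1,r2:9,r3:7,r4:Mul2
  c3: issue ADD r0<-Add1  regs: r0:Add1,r1:1,r2:9,r3:7,r4:Mul2
  c4: stall  regs: r0:Add1,r1:1,r2:9,r3:7,r4:Mul2
  c5: CDB Add1=14; stall  regs: r0:14,r1:1,r2:9,r3:7,r4:Mul2
  c6: CDB Mul1=63; issue MUL r1<-Mul1  regs: r0:14,r1:Mul1,r2:9,r3:7,r4:Mul2
  c7: stall  regs: r0:14,r1:Mul1,r2:9,r3:7,r4:Mul2
  c8: stall  regs: r0:14,r1:Mul1,r2:9,r3:7,r4:Mul2
  c9: stall  regs: r0:14,r1:Mul1,r2:9,r3:7,r4:Mul2
  c10: CDB Mul2=441; issue MUL r3<-Mul2  regs: r0:14,r1:Mul1,r2:9,r3:Mul2,r4:441
  c11: issue SUB r1<-Add1  regs: r0:14,r1:Add1,r2:9,r3:Mul2,r4:441
  c12: stall  regs: r0:14,r1:Add1,r2:9,r3:Mul2,r4:441
  c13: CDB Add1=427; stall  regs: r0:14,r1:427,r2:9,r3:Mul2,r4:441
  c14: CDB Mul1=3087; issue MUL r4<-Mul1  regs: r0:14,r1:427,r2:9,r3:Mul2,r4:Mul1
  c15: CDB Mul2=63; issue ADD r1<-Add1  regs: r0:14,r1:Add1,r2:9,r3:63,r4:Mul1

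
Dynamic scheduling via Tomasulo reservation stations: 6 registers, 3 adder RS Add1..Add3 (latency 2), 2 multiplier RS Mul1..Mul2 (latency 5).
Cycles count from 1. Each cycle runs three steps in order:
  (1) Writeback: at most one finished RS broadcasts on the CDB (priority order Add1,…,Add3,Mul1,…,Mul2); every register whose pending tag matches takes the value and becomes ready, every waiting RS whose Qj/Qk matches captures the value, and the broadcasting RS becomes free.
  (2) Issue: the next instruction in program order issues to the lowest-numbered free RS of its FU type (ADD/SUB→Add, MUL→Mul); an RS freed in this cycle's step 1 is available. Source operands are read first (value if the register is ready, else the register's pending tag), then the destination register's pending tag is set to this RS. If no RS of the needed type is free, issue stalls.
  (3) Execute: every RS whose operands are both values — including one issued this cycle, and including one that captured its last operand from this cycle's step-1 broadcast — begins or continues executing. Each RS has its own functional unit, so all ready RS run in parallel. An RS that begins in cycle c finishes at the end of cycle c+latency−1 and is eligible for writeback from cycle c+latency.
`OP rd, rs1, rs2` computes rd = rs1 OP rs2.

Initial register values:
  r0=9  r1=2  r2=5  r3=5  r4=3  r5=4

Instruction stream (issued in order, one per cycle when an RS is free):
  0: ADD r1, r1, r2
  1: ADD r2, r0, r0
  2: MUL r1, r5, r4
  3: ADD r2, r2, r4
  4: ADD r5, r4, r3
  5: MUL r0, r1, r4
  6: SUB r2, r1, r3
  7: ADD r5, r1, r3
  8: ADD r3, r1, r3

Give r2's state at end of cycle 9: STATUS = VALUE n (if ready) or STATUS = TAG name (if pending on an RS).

STATUS = TAG Add1

  c1: issue ADD r1<-Add1  regs: r0:9,r1:Add1,r2:5,r3:5,r4:3,r5:4
  c2: issue ADD r2<-Add2  regs: r0:9,r1:Add1,r2:Add2,r3:5,r4:3,r5:4
  c3: CDB Add1=7; issue MUL r1<-Mul1  regs: r0:9,r1:Mul1,r2:Add2,r3:5,r4:3,r5:4
  c4: CDB Add2=18; issue ADD r2<-Add1  regs: r0:9,r1:Mul1,r2:Add1,r3:5,r4:3,r5:4
  c5: issue ADD r5<-Add2  regs: r0:9,r1:Mul1,r2:Add1,r3:5,r4:3,r5:Add2
  c6: CDB Add1=21; issue MUL r0<-Mul2  regs: r0:Mul2,r1:Mul1,r2:21,r3:5,r4:3,r5:Add2
  c7: CDB Add2=8; issue SUB r2<-Add1  regs: r0:Mul2,r1:Mul1,r2:Add1,r3:5,r4:3,r5:8
  c8: CDB Mul1=12; issue ADD r5<-Add2  regs: r0:Mul2,r1:12,r2:Add1,r3:5,r4:3,r5:Add2
  c9: issue ADD r3<-Add3  regs: r0:Mul2,r1:12,r2:Add1,r3:Add3,r4:3,r5:Add2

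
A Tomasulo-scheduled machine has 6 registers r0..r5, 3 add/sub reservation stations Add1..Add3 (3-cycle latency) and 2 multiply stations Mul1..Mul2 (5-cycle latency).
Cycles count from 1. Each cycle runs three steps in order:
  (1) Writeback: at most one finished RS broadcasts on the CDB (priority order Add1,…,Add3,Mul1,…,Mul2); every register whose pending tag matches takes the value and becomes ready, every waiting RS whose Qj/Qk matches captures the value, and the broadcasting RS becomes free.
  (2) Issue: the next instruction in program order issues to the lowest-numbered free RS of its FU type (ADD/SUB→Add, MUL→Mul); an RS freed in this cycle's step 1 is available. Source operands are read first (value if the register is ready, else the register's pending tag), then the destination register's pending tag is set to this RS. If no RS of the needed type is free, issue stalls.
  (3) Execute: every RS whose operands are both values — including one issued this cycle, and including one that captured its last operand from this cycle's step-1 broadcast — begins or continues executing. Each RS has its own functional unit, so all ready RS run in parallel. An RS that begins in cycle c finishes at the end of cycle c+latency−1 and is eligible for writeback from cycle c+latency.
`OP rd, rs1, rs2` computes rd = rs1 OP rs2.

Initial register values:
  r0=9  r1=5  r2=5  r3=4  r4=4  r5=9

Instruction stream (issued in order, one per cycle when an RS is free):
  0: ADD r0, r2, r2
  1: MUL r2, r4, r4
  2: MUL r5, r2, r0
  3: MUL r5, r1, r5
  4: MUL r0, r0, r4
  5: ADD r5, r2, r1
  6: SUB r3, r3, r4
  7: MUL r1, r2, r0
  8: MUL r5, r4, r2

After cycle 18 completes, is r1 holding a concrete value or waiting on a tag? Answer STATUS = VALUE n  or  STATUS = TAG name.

c1: issue ADD r0<-Add1 | r0:Add1,r1:5,r2:5,r3:4,r4:4,r5:9
c2: issue MUL r2<-Mul1 | r0:Add1,r1:5,r2:Mul1,r3:4,r4:4,r5:9
c3: issue MUL r5<-Mul2 | r0:Add1,r1:5,r2:Mul1,r3:4,r4:4,r5:Mul2
c4: CDB Add1=10; stall | r0:10,r1:5,r2:Mul1,r3:4,r4:4,r5:Mul2
c5: stall | r0:10,r1:5,r2:Mul1,r3:4,r4:4,r5:Mul2
c6: stall | r0:10,r1:5,r2:Mul1,r3:4,r4:4,r5:Mul2
c7: CDB Mul1=16; issue MUL r5<-Mul1 | r0:10,r1:5,r2:16,r3:4,r4:4,r5:Mul1
c8: stall | r0:10,r1:5,r2:16,r3:4,r4:4,r5:Mul1
c9: stall | r0:10,r1:5,r2:16,r3:4,r4:4,r5:Mul1
c10: stall | r0:10,r1:5,r2:16,r3:4,r4:4,r5:Mul1
c11: stall | r0:10,r1:5,r2:16,r3:4,r4:4,r5:Mul1
c12: CDB Mul2=160; issue MUL r0<-Mul2 | r0:Mul2,r1:5,r2:16,r3:4,r4:4,r5:Mul1
c13: issue ADD r5<-Add1 | r0:Mul2,r1:5,r2:16,r3:4,r4:4,r5:Add1
c14: issue SUB r3<-Add2 | r0:Mul2,r1:5,r2:16,r3:Add2,r4:4,r5:Add1
c15: stall | r0:Mul2,r1:5,r2:16,r3:Add2,r4:4,r5:Add1
c16: CDB Add1=21; stall | r0:Mul2,r1:5,r2:16,r3:Add2,r4:4,r5:21
c17: CDB Add2=0; stall | r0:Mul2,r1:5,r2:16,r3:0,r4:4,r5:21
c18: CDB Mul1=800; issue MUL r1<-Mul1 | r0:Mul2,r1:Mul1,r2:16,r3:0,r4:4,r5:21

STATUS = TAG Mul1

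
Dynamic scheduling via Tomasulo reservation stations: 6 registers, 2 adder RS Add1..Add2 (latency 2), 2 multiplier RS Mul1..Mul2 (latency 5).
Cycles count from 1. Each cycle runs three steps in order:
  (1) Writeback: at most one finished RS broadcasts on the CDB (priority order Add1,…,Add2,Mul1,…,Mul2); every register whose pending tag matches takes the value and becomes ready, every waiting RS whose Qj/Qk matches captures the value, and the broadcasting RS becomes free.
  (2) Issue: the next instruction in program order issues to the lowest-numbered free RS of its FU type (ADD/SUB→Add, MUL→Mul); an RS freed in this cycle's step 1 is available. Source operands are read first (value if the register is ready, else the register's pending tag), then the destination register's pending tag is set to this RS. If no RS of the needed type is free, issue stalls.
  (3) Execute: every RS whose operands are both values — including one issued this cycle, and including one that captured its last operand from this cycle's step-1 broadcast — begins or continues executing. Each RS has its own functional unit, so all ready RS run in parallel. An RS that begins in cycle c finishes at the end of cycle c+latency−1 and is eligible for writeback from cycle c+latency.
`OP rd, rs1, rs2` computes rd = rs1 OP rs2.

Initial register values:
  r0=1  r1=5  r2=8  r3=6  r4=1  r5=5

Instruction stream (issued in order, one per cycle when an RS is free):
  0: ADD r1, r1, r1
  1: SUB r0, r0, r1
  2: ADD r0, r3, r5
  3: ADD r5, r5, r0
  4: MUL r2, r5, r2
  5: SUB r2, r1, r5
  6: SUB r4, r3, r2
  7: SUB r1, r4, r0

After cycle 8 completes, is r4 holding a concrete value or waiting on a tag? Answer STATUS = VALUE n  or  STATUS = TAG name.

cycle 1: issue ADD r1<-Add1 // r0:1,r1:Add1,r2:8,r3:6,r4:1,r5:5
cycle 2: issue SUB r0<-Add2 // r0:Add2,r1:Add1,r2:8,r3:6,r4:1,r5:5
cycle 3: CDB Add1=10; issue ADD r0<-Add1 // r0:Add1,r1:10,r2:8,r3:6,r4:1,r5:5
cycle 4: stall // r0:Add1,r1:10,r2:8,r3:6,r4:1,r5:5
cycle 5: CDB Add1=11; issue ADD r5<-Add1 // r0:11,r1:10,r2:8,r3:6,r4:1,r5:Add1
cycle 6: CDB Add2=-9; issue MUL r2<-Mul1 // r0:11,r1:10,r2:Mul1,r3:6,r4:1,r5:Add1
cycle 7: CDB Add1=16; issue SUB r2<-Add1 // r0:11,r1:10,r2:Add1,r3:6,r4:1,r5:16
cycle 8: issue SUB r4<-Add2 // r0:11,r1:10,r2:Add1,r3:6,r4:Add2,r5:16

STATUS = TAG Add2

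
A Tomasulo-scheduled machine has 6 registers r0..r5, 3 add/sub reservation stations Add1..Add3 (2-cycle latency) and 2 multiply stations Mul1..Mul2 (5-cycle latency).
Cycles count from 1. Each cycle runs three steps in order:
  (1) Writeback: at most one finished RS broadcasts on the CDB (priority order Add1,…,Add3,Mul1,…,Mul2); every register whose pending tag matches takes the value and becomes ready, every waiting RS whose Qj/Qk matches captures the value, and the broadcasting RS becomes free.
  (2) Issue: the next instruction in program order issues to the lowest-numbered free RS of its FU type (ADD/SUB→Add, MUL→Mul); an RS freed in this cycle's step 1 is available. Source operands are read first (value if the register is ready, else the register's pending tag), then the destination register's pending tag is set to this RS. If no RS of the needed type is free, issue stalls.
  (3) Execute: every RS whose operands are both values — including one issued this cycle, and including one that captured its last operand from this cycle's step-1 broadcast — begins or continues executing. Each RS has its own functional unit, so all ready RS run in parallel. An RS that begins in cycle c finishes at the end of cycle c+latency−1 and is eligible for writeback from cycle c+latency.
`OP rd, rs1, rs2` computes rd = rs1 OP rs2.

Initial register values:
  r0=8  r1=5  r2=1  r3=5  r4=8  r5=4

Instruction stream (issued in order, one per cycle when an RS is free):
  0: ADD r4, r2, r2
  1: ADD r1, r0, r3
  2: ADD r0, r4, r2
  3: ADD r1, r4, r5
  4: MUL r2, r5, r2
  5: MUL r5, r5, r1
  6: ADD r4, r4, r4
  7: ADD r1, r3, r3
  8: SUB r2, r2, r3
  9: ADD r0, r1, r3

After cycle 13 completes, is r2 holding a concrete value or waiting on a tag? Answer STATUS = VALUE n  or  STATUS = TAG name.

  c1: issue ADD r4<-Add1  regs: r0:8,r1:5,r2:1,r3:5,r4:Add1,r5:4
  c2: issue ADD r1<-Add2  regs: r0:8,r1:Add2,r2:1,r3:5,r4:Add1,r5:4
  c3: CDB Add1=2; issue ADD r0<-Add1  regs: r0:Add1,r1:Add2,r2:1,r3:5,r4:2,r5:4
  c4: CDB Add2=13; issue ADD r1<-Add2  regs: r0:Add1,r1:Add2,r2:1,r3:5,r4:2,r5:4
  c5: CDB Add1=3; issue MUL r2<-Mul1  regs: r0:3,r1:Add2,r2:Mul1,r3:5,r4:2,r5:4
  c6: CDB Add2=6; issue MUL r5<-Mul2  regs: r0:3,r1:6,r2:Mul1,r3:5,r4:2,r5:Mul2
  c7: issue ADD r4<-Add1  regs: r0:3,r1:6,r2:Mul1,r3:5,r4:Add1,r5:Mul2
  c8: issue ADD r1<-Add2  regs: r0:3,r1:Add2,r2:Mul1,r3:5,r4:Add1,r5:Mul2
  c9: CDB Add1=4; issue SUB r2<-Add1  regs: r0:3,r1:Add2,r2:Add1,r3:5,r4:4,r5:Mul2
  c10: CDB Add2=10; issue ADD r0<-Add2  regs: r0:Add2,r1:10,r2:Add1,r3:5,r4:4,r5:Mul2
  c11: CDB Mul1=4  regs: r0:Add2,r1:10,r2:Add1,r3:5,r4:4,r5:Mul2
  c12: CDB Add2=15  regs: r0:15,r1:10,r2:Add1,r3:5,r4:4,r5:Mul2
  c13: CDB Add1=-1  regs: r0:15,r1:10,r2:-1,r3:5,r4:4,r5:Mul2

STATUS = VALUE -1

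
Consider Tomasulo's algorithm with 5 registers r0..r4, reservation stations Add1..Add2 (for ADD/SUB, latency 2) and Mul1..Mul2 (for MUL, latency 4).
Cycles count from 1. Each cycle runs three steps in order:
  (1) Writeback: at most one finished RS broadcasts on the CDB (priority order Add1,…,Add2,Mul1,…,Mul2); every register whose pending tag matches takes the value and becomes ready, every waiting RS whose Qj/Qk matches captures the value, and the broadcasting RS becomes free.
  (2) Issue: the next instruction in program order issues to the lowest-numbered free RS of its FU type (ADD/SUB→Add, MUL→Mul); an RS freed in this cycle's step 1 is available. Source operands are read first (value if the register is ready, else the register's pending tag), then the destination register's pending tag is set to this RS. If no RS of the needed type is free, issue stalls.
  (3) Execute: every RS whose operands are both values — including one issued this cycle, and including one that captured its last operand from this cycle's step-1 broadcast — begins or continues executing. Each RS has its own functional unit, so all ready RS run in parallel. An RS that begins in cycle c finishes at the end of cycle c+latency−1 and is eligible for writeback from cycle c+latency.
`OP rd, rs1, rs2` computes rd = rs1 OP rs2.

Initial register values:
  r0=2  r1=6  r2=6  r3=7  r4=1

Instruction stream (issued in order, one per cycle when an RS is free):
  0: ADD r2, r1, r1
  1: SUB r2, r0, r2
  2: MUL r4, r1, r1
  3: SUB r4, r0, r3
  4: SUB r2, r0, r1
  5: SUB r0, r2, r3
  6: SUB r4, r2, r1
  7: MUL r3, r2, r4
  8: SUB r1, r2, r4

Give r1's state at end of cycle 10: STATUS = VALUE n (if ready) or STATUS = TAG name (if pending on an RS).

STATUS = TAG Add1

  c1: issue ADD r2<-Add1  regs: r0:2,r1:6,r2:Add1,r3:7,r4:1
  c2: issue SUB r2<-Add2  regs: r0:2,r1:6,r2:Add2,r3:7,r4:1
  c3: CDB Add1=12; issue MUL r4<-Mul1  regs: r0:2,r1:6,r2:Add2,r3:7,r4:Mul1
  c4: issue SUB r4<-Add1  regs: r0:2,r1:6,r2:Add2,r3:7,r4:Add1
  c5: CDB Add2=-10; issue SUB r2<-Add2  regs: r0:2,r1:6,r2:Add2,r3:7,r4:Add1
  c6: CDB Add1=-5; issue SUB r0<-Add1  regs: r0:Add1,r1:6,r2:Add2,r3:7,r4:-5
  c7: CDB Add2=-4; issue SUB r4<-Add2  regs: r0:Add1,r1:6,r2:-4,r3:7,r4:Add2
  c8: CDB Mul1=36; issue MUL r3<-Mul1  regs: r0:Add1,r1:6,r2:-4,r3:Mul1,r4:Add2
  c9: CDB Add1=-11; issue SUB r1<-Add1  regs: r0:-11,r1:Add1,r2:-4,r3:Mul1,r4:Add2
  c10: CDB Add2=-10  regs: r0:-11,r1:Add1,r2:-4,r3:Mul1,r4:-10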